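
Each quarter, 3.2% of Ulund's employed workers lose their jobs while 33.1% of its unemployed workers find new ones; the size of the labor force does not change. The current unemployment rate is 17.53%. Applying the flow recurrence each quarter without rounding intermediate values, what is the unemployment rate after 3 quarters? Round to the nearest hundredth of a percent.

With a fixed labor force, u_{t+1} = u_t + s·(1−u_t) − f·u_t = u_t·(1−s−f) + s.
Here 1−s−f = 0.637 and s = 0.032.
u_1 = 0.175300 × 0.637 + 0.032 = 0.143666.
u_2 = 0.143666 × 0.637 + 0.032 = 0.123515.
u_3 = 0.123515 × 0.637 + 0.032 = 0.110679.

Unemployment rate after three quarters ≈ 11.07%.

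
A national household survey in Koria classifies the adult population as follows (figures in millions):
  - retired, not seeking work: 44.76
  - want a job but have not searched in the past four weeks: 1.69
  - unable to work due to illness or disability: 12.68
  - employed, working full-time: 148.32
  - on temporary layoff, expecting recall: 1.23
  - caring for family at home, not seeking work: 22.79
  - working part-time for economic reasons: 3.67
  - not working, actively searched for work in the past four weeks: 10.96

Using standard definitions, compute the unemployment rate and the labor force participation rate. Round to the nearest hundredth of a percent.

Unemployment rate ≈ 7.42%; labor force participation rate ≈ 66.71%.

Employed = 148.32 + 3.67 = 151.99 million (anyone who worked, including part-time for economic reasons, counts as employed).
Unemployed = 1.23 + 10.96 = 12.19 million (jobless and actively searching, or on temporary layoff).
Labor force = 151.99 + 12.19 = 164.18 million.
Not in labor force = 44.76 + 1.69 + 12.68 + 22.79 = 81.92 million (those not working and not actively searching are outside the labor force — including those who want a job but have given up searching).
Civilian working-age population = 164.18 + 81.92 = 246.10 million.
Unemployment rate = 12.19 / 164.18 = 7.42%.
Labor force participation rate = 164.18 / 246.10 = 66.71%.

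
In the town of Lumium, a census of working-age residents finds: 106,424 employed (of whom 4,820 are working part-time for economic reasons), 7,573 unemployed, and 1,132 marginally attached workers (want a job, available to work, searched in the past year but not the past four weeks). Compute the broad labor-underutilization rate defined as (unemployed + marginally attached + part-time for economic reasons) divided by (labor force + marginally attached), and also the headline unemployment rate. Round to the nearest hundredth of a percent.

Broad underutilization rate ≈ 11.75%; headline unemployment rate ≈ 6.64%.

Labor force = 106,424 + 7,573 = 113,997.
Numerator = 7,573 + 1,132 + 4,820 = 13,525.
Denominator = 113,997 + 1,132 = 115,129.
Broad rate = 13,525 / 115,129 = 11.75%.
Headline unemployment rate = 7,573 / 113,997 = 6.64%.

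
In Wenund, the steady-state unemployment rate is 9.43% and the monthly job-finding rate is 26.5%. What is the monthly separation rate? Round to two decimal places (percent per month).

Separation rate ≈ 2.76% per month.

From u* = s/(s+f): s = u·f/(1−u).
s = 0.0943 × 26.5 / (1 − 0.0943) = 2.4989 / 0.9057 ≈ 2.76% per month.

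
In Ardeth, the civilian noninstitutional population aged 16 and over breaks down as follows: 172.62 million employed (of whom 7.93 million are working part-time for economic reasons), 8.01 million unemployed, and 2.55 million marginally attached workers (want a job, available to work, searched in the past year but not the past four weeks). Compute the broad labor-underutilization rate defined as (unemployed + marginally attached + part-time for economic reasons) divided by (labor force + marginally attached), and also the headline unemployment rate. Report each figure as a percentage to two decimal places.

Labor force = 172.62 + 8.01 = 180.63 million.
Numerator = 8.01 + 2.55 + 7.93 = 18.49 million.
Denominator = 180.63 + 2.55 = 183.18 million.
Broad rate = 18.49 / 183.18 = 10.09%.
Headline unemployment rate = 8.01 / 180.63 = 4.43%.

Broad underutilization rate ≈ 10.09%; headline unemployment rate ≈ 4.43%.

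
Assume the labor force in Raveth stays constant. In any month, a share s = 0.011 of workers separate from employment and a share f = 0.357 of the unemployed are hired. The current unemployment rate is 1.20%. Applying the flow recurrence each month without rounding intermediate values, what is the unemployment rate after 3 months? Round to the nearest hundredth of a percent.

With a fixed labor force, u_{t+1} = u_t + s·(1−u_t) − f·u_t = u_t·(1−s−f) + s.
Here 1−s−f = 0.632 and s = 0.011.
u_1 = 0.012000 × 0.632 + 0.011 = 0.018584.
u_2 = 0.018584 × 0.632 + 0.011 = 0.022745.
u_3 = 0.022745 × 0.632 + 0.011 = 0.025375.

Unemployment rate after three months ≈ 2.54%.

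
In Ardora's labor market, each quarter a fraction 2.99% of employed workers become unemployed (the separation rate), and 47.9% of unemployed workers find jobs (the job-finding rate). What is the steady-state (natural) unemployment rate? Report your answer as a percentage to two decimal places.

At steady state the flows balance: s·E = f·U, so U/(E+U) = s/(s+f).
u* = 2.99 / (2.99 + 47.9) = 2.99 / 50.89 = 5.88%.

Steady-state unemployment rate ≈ 5.88%.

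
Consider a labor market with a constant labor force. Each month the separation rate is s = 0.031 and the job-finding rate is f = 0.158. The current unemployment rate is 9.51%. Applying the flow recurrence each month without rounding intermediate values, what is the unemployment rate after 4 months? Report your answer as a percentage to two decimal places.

With a fixed labor force, u_{t+1} = u_t + s·(1−u_t) − f·u_t = u_t·(1−s−f) + s.
Here 1−s−f = 0.811 and s = 0.031.
u_1 = 0.095100 × 0.811 + 0.031 = 0.108126.
u_2 = 0.108126 × 0.811 + 0.031 = 0.118690.
u_3 = 0.118690 × 0.811 + 0.031 = 0.127258.
u_4 = 0.127258 × 0.811 + 0.031 = 0.134206.

Unemployment rate after four months ≈ 13.42%.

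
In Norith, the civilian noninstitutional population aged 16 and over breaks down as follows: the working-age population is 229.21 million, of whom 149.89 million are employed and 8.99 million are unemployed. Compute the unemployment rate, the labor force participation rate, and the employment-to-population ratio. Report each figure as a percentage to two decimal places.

Unemployment rate ≈ 5.66%; labor force participation rate ≈ 69.32%; employment-population ratio ≈ 65.39%.

Labor force = employed + unemployed = 149.89 + 8.99 = 158.88 million.
Unemployment rate = 8.99 / 158.88 = 5.66%.
Labor force participation rate = 158.88 / 229.21 = 69.32%.
Employment-population ratio = 149.89 / 229.21 = 65.39%.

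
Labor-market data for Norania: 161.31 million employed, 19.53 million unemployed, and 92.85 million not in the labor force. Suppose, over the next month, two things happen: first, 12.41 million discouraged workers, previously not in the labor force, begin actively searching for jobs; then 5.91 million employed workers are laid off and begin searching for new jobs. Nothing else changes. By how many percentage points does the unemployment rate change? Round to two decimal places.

Initially, labor force = 161.31 + 19.53 = 180.84 million, so u = 19.53/180.84 = 10.80%.
After the first change, unemployed and labor force both rise by 12.41 → E = 161.31, U = 31.94, labor force = 193.25 million.
After the second change, employed falls and unemployed rises by 5.91; labor force unchanged → E = 155.40, U = 37.85, labor force = 193.25 million.
New unemployment rate = 37.85 / 193.25 = 19.59%.
Change = 19.59% − 10.80% = +8.79 percentage points.

The unemployment rate changes by +8.79 percentage points.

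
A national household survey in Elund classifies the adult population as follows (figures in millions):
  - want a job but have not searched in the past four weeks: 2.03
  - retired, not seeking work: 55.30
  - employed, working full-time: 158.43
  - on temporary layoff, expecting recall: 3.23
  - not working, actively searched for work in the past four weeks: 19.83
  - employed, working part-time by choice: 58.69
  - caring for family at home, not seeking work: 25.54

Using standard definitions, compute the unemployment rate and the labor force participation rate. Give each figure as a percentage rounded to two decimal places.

Employed = 158.43 + 58.69 = 217.12 million.
Unemployed = 3.23 + 19.83 = 23.06 million (jobless and actively searching, or on temporary layoff).
Labor force = 217.12 + 23.06 = 240.18 million.
Not in labor force = 2.03 + 55.30 + 25.54 = 82.87 million (those not working and not actively searching are outside the labor force — including those who want a job but have given up searching).
Civilian working-age population = 240.18 + 82.87 = 323.05 million.
Unemployment rate = 23.06 / 240.18 = 9.60%.
Labor force participation rate = 240.18 / 323.05 = 74.35%.

Unemployment rate ≈ 9.60%; labor force participation rate ≈ 74.35%.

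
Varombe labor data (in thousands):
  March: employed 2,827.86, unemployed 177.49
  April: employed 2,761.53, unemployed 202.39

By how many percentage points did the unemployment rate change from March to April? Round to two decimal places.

The unemployment rate changed by +0.92 percentage points.

March: labor force = 2,827.86 + 177.49 = 3,005.35; u = 177.49/3,005.35 = 5.91%.
April: labor force = 2,761.53 + 202.39 = 2,963.92; u = 202.39/2,963.92 = 6.83%.
Change = 6.83% − 5.91% = +0.92 pp.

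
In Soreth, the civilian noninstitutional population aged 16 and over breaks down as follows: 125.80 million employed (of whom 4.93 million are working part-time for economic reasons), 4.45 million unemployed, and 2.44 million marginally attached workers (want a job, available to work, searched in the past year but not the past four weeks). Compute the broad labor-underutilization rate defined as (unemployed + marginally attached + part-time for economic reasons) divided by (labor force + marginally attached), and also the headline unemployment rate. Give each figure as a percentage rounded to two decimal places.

Labor force = 125.80 + 4.45 = 130.25 million.
Numerator = 4.45 + 2.44 + 4.93 = 11.82 million.
Denominator = 130.25 + 2.44 = 132.69 million.
Broad rate = 11.82 / 132.69 = 8.91%.
Headline unemployment rate = 4.45 / 130.25 = 3.42%.

Broad underutilization rate ≈ 8.91%; headline unemployment rate ≈ 3.42%.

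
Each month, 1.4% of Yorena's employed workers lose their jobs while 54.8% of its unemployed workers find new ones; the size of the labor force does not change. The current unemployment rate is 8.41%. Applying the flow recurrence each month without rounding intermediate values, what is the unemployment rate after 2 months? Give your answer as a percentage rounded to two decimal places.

Unemployment rate after two months ≈ 3.63%.

With a fixed labor force, u_{t+1} = u_t + s·(1−u_t) − f·u_t = u_t·(1−s−f) + s.
Here 1−s−f = 0.438 and s = 0.014.
u_1 = 0.084100 × 0.438 + 0.014 = 0.050836.
u_2 = 0.050836 × 0.438 + 0.014 = 0.036266.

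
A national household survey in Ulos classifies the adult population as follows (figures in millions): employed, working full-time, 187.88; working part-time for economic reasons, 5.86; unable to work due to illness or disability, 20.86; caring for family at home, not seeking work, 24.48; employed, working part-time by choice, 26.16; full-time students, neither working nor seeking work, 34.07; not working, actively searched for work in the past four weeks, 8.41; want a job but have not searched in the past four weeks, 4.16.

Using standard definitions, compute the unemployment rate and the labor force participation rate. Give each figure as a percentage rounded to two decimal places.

Unemployment rate ≈ 3.68%; labor force participation rate ≈ 73.20%.

Employed = 187.88 + 5.86 + 26.16 = 219.90 million (anyone who worked, including part-time for economic reasons, counts as employed).
Unemployed = 8.41 million.
Labor force = 219.90 + 8.41 = 228.31 million.
Not in labor force = 20.86 + 24.48 + 34.07 + 4.16 = 83.57 million (those not working and not actively searching are outside the labor force — including those who want a job but have given up searching).
Civilian working-age population = 228.31 + 83.57 = 311.88 million.
Unemployment rate = 8.41 / 228.31 = 3.68%.
Labor force participation rate = 228.31 / 311.88 = 73.20%.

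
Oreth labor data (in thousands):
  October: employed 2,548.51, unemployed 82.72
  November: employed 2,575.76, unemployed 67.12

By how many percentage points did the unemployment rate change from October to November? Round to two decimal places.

October: labor force = 2,548.51 + 82.72 = 2,631.23; u = 82.72/2,631.23 = 3.14%.
November: labor force = 2,575.76 + 67.12 = 2,642.88; u = 67.12/2,642.88 = 2.54%.
Change = 2.54% − 3.14% = −0.60 pp.

The unemployment rate changed by −0.60 percentage points.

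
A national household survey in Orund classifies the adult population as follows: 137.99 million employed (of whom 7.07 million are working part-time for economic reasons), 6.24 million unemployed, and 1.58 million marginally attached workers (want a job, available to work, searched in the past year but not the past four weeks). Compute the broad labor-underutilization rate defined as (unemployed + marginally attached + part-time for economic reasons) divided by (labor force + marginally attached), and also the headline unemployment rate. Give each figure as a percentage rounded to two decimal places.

Broad underutilization rate ≈ 10.21%; headline unemployment rate ≈ 4.33%.

Labor force = 137.99 + 6.24 = 144.23 million.
Numerator = 6.24 + 1.58 + 7.07 = 14.89 million.
Denominator = 144.23 + 1.58 = 145.81 million.
Broad rate = 14.89 / 145.81 = 10.21%.
Headline unemployment rate = 6.24 / 144.23 = 4.33%.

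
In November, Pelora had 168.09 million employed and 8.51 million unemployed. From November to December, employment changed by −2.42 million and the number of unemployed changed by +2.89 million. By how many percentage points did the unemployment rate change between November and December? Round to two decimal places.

The unemployment rate changed by +1.62 percentage points.

November: labor force = 168.09 + 8.51 = 176.60; u = 8.51/176.60 = 4.82%.
December: labor force = 165.67 + 11.40 = 177.07; u = 11.40/177.07 = 6.44%.
Change = 6.44% − 4.82% = +1.62 pp.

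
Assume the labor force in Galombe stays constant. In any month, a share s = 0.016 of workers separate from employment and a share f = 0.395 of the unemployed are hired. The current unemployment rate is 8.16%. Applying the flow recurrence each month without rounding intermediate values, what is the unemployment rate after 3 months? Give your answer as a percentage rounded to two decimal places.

With a fixed labor force, u_{t+1} = u_t + s·(1−u_t) − f·u_t = u_t·(1−s−f) + s.
Here 1−s−f = 0.589 and s = 0.016.
u_1 = 0.081600 × 0.589 + 0.016 = 0.064062.
u_2 = 0.064062 × 0.589 + 0.016 = 0.053733.
u_3 = 0.053733 × 0.589 + 0.016 = 0.047649.

Unemployment rate after three months ≈ 4.76%.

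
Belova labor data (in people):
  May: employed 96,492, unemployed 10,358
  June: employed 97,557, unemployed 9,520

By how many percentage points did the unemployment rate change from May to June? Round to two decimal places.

The unemployment rate changed by −0.80 percentage points.

May: labor force = 96,492 + 10,358 = 106,850; u = 10,358/106,850 = 9.69%.
June: labor force = 97,557 + 9,520 = 107,077; u = 9,520/107,077 = 8.89%.
Change = 8.89% − 9.69% = −0.80 pp.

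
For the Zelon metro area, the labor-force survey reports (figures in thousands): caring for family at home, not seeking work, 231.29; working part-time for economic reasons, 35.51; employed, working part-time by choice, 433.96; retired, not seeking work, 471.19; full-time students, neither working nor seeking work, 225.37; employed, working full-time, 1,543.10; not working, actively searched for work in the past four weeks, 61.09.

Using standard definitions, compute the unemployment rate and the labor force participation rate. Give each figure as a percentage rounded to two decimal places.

Employed = 35.51 + 433.96 + 1,543.10 = 2,012.57 thousand (anyone who worked, including part-time for economic reasons, counts as employed).
Unemployed = 61.09 thousand.
Labor force = 2,012.57 + 61.09 = 2,073.66 thousand.
Not in labor force = 231.29 + 471.19 + 225.37 = 927.85 thousand (those not working and not actively searching are outside the labor force).
Civilian working-age population = 2,073.66 + 927.85 = 3,001.51 thousand.
Unemployment rate = 61.09 / 2,073.66 = 2.95%.
Labor force participation rate = 2,073.66 / 3,001.51 = 69.09%.

Unemployment rate ≈ 2.95%; labor force participation rate ≈ 69.09%.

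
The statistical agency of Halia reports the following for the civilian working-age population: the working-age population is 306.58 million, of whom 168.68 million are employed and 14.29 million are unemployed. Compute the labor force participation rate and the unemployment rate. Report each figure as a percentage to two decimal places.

Labor force = employed + unemployed = 168.68 + 14.29 = 182.97 million.
Unemployment rate = 14.29 / 182.97 = 7.81%.
Labor force participation rate = 182.97 / 306.58 = 59.68%.

Labor force participation rate ≈ 59.68%; unemployment rate ≈ 7.81%.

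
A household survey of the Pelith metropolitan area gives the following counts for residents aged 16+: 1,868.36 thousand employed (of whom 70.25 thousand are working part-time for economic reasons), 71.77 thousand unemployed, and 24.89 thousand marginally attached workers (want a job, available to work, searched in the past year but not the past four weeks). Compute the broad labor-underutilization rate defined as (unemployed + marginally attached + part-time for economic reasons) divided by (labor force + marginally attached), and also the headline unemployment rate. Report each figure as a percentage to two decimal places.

Labor force = 1,868.36 + 71.77 = 1,940.13 thousand.
Numerator = 71.77 + 24.89 + 70.25 = 166.91 thousand.
Denominator = 1,940.13 + 24.89 = 1,965.02 thousand.
Broad rate = 166.91 / 1,965.02 = 8.49%.
Headline unemployment rate = 71.77 / 1,940.13 = 3.70%.

Broad underutilization rate ≈ 8.49%; headline unemployment rate ≈ 3.70%.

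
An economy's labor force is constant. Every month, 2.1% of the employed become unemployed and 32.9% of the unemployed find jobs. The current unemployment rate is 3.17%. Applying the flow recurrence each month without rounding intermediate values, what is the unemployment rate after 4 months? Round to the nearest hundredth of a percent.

Unemployment rate after four months ≈ 5.49%.

With a fixed labor force, u_{t+1} = u_t + s·(1−u_t) − f·u_t = u_t·(1−s−f) + s.
Here 1−s−f = 0.650 and s = 0.021.
u_1 = 0.031700 × 0.650 + 0.021 = 0.041605.
u_2 = 0.041605 × 0.650 + 0.021 = 0.048043.
u_3 = 0.048043 × 0.650 + 0.021 = 0.052228.
u_4 = 0.052228 × 0.650 + 0.021 = 0.054948.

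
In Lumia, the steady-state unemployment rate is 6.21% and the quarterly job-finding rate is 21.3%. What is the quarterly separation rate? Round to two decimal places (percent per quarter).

From u* = s/(s+f): s = u·f/(1−u).
s = 0.0621 × 21.3 / (1 − 0.0621) = 1.3227 / 0.9379 ≈ 1.41% per quarter.

Separation rate ≈ 1.41% per quarter.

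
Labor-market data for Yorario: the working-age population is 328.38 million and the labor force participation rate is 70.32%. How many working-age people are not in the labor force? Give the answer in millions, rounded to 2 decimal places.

Share not in the labor force = 1 − 0.7032 = 0.2968.
Not in labor force = 0.2968 × 328.38 ≈ 97.46 million.

About 97.46 million are not in the labor force.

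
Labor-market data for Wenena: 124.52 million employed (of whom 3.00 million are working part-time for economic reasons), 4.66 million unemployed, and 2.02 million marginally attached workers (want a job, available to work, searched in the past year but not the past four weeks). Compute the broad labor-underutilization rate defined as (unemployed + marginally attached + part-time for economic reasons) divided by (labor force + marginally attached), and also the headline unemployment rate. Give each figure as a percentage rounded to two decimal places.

Labor force = 124.52 + 4.66 = 129.18 million.
Numerator = 4.66 + 2.02 + 3.00 = 9.68 million.
Denominator = 129.18 + 2.02 = 131.20 million.
Broad rate = 9.68 / 131.20 = 7.38%.
Headline unemployment rate = 4.66 / 129.18 = 3.61%.

Broad underutilization rate ≈ 7.38%; headline unemployment rate ≈ 3.61%.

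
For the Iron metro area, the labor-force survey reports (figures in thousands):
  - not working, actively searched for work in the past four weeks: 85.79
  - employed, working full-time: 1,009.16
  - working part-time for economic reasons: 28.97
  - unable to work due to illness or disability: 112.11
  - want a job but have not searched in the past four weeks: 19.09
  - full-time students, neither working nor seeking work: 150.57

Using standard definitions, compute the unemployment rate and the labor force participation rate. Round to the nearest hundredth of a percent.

Unemployment rate ≈ 7.63%; labor force participation rate ≈ 79.96%.

Employed = 1,009.16 + 28.97 = 1,038.13 thousand (anyone who worked, including part-time for economic reasons, counts as employed).
Unemployed = 85.79 thousand.
Labor force = 1,038.13 + 85.79 = 1,123.92 thousand.
Not in labor force = 112.11 + 19.09 + 150.57 = 281.77 thousand (those not working and not actively searching are outside the labor force — including those who want a job but have given up searching).
Civilian working-age population = 1,123.92 + 281.77 = 1,405.69 thousand.
Unemployment rate = 85.79 / 1,123.92 = 7.63%.
Labor force participation rate = 1,123.92 / 1,405.69 = 79.96%.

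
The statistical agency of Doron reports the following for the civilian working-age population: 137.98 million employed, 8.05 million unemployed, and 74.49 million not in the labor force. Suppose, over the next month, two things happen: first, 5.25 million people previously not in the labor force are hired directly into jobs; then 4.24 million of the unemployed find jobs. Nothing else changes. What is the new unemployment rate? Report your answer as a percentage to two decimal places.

New unemployment rate ≈ 2.52%.

Initially, labor force = 137.98 + 8.05 = 146.03 million, so u = 8.05/146.03 = 5.51%.
After the first change, employed and labor force both rise by 5.25; unemployed unchanged → E = 143.23, U = 8.05, labor force = 151.28 million.
After the second change, unemployed falls and employed rises by 4.24; labor force unchanged → E = 147.47, U = 3.81, labor force = 151.28 million.
New unemployment rate = 3.81 / 151.28 = 2.52%.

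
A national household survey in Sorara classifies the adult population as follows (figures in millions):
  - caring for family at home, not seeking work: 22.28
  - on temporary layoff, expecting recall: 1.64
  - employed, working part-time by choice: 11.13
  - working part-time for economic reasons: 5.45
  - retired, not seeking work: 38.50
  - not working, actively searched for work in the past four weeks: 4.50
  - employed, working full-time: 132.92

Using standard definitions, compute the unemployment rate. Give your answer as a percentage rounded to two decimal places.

Unemployment rate ≈ 3.95%.

Employed = 11.13 + 5.45 + 132.92 = 149.50 million (anyone who worked, including part-time for economic reasons, counts as employed).
Unemployed = 1.64 + 4.50 = 6.14 million (jobless and actively searching, or on temporary layoff).
Labor force = 149.50 + 6.14 = 155.64 million.
Unemployment rate = 6.14 / 155.64 = 3.95%.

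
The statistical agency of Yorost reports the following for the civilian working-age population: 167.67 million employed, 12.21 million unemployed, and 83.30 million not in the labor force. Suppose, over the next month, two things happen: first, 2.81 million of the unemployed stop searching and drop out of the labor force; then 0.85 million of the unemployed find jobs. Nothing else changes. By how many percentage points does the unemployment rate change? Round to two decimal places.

Initially, labor force = 167.67 + 12.21 = 179.88 million, so u = 12.21/179.88 = 6.79%.
After the first change, unemployed and labor force both fall by 2.81 → E = 167.67, U = 9.40, labor force = 177.07 million.
After the second change, unemployed falls and employed rises by 0.85; labor force unchanged → E = 168.52, U = 8.55, labor force = 177.07 million.
New unemployment rate = 8.55 / 177.07 = 4.83%.
Change = 4.83% − 6.79% = −1.96 percentage points.

The unemployment rate changes by −1.96 percentage points.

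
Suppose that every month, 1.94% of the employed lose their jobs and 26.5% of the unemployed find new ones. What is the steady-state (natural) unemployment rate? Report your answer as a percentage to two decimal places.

Steady-state unemployment rate ≈ 6.82%.

At steady state the flows balance: s·E = f·U, so U/(E+U) = s/(s+f).
u* = 1.94 / (1.94 + 26.5) = 1.94 / 28.44 = 6.82%.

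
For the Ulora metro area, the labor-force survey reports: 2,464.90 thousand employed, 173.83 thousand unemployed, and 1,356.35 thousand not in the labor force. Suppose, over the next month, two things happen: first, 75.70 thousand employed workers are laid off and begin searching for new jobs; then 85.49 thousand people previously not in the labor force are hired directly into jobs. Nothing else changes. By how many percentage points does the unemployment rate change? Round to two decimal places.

The unemployment rate changes by +2.57 percentage points.

Initially, labor force = 2,464.90 + 173.83 = 2,638.73 thousand, so u = 173.83/2,638.73 = 6.59%.
After the first change, employed falls and unemployed rises by 75.70; labor force unchanged → E = 2,389.20, U = 249.53, labor force = 2,638.73 thousand.
After the second change, employed and labor force both rise by 85.49; unemployed unchanged → E = 2,474.69, U = 249.53, labor force = 2,724.22 thousand.
New unemployment rate = 249.53 / 2,724.22 = 9.16%.
Change = 9.16% − 6.59% = +2.57 percentage points.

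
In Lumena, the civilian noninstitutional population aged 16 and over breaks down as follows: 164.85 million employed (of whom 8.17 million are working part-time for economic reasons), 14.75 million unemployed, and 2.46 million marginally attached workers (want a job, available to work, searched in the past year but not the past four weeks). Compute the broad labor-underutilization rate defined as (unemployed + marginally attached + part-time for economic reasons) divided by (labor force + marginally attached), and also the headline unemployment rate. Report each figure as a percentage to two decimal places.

Labor force = 164.85 + 14.75 = 179.60 million.
Numerator = 14.75 + 2.46 + 8.17 = 25.38 million.
Denominator = 179.60 + 2.46 = 182.06 million.
Broad rate = 25.38 / 182.06 = 13.94%.
Headline unemployment rate = 14.75 / 179.60 = 8.21%.

Broad underutilization rate ≈ 13.94%; headline unemployment rate ≈ 8.21%.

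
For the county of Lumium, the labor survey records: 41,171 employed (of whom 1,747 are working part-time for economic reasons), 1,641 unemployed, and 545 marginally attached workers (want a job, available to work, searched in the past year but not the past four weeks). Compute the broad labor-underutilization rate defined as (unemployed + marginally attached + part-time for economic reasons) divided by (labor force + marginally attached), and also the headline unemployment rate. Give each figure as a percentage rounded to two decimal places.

Broad underutilization rate ≈ 9.07%; headline unemployment rate ≈ 3.83%.

Labor force = 41,171 + 1,641 = 42,812.
Numerator = 1,641 + 545 + 1,747 = 3,933.
Denominator = 42,812 + 545 = 43,357.
Broad rate = 3,933 / 43,357 = 9.07%.
Headline unemployment rate = 1,641 / 42,812 = 3.83%.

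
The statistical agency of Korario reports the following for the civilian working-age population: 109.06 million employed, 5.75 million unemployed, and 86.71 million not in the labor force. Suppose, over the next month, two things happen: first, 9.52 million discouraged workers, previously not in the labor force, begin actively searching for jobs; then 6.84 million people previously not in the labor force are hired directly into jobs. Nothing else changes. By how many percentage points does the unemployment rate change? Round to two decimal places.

The unemployment rate changes by +6.63 percentage points.

Initially, labor force = 109.06 + 5.75 = 114.81 million, so u = 5.75/114.81 = 5.01%.
After the first change, unemployed and labor force both rise by 9.52 → E = 109.06, U = 15.27, labor force = 124.33 million.
After the second change, employed and labor force both rise by 6.84; unemployed unchanged → E = 115.90, U = 15.27, labor force = 131.17 million.
New unemployment rate = 15.27 / 131.17 = 11.64%.
Change = 11.64% − 5.01% = +6.63 percentage points.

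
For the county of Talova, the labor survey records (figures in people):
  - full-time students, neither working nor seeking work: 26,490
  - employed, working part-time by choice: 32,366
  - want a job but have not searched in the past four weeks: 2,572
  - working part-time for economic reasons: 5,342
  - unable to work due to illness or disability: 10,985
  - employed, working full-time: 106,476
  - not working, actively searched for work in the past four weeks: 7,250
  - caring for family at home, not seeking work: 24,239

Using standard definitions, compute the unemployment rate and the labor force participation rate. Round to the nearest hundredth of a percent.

Employed = 32,366 + 5,342 + 106,476 = 144,184 (anyone who worked, including part-time for economic reasons, counts as employed).
Unemployed = 7,250.
Labor force = 144,184 + 7,250 = 151,434.
Not in labor force = 26,490 + 2,572 + 10,985 + 24,239 = 64,286 (those not working and not actively searching are outside the labor force — including those who want a job but have given up searching).
Civilian working-age population = 151,434 + 64,286 = 215,720.
Unemployment rate = 7,250 / 151,434 = 4.79%.
Labor force participation rate = 151,434 / 215,720 = 70.20%.

Unemployment rate ≈ 4.79%; labor force participation rate ≈ 70.20%.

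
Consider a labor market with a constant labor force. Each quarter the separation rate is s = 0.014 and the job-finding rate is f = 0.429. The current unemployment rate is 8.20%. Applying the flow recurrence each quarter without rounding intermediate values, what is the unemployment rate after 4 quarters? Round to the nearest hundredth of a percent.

Unemployment rate after four quarters ≈ 3.65%.

With a fixed labor force, u_{t+1} = u_t + s·(1−u_t) − f·u_t = u_t·(1−s−f) + s.
Here 1−s−f = 0.557 and s = 0.014.
u_1 = 0.082000 × 0.557 + 0.014 = 0.059674.
u_2 = 0.059674 × 0.557 + 0.014 = 0.047238.
u_3 = 0.047238 × 0.557 + 0.014 = 0.040312.
u_4 = 0.040312 × 0.557 + 0.014 = 0.036454.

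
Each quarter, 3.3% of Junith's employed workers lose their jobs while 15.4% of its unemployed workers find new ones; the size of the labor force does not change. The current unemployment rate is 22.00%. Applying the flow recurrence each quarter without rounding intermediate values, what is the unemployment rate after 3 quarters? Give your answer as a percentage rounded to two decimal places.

With a fixed labor force, u_{t+1} = u_t + s·(1−u_t) − f·u_t = u_t·(1−s−f) + s.
Here 1−s−f = 0.813 and s = 0.033.
u_1 = 0.220000 × 0.813 + 0.033 = 0.211860.
u_2 = 0.211860 × 0.813 + 0.033 = 0.205242.
u_3 = 0.205242 × 0.813 + 0.033 = 0.199862.

Unemployment rate after three quarters ≈ 19.99%.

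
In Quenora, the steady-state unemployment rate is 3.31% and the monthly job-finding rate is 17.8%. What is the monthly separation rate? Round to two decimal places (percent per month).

Separation rate ≈ 0.61% per month.

From u* = s/(s+f): s = u·f/(1−u).
s = 0.0331 × 17.8 / (1 − 0.0331) = 0.5892 / 0.9669 ≈ 0.61% per month.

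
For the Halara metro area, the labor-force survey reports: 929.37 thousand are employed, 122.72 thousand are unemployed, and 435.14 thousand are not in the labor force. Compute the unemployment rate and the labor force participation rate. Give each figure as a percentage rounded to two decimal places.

Labor force = employed + unemployed = 929.37 + 122.72 = 1,052.09 thousand.
Working-age population = 1,052.09 + 435.14 = 1,487.23 thousand.
Unemployment rate = 122.72 / 1,052.09 = 11.66%.
Labor force participation rate = 1,052.09 / 1,487.23 = 70.74%.

Unemployment rate ≈ 11.66%; labor force participation rate ≈ 70.74%.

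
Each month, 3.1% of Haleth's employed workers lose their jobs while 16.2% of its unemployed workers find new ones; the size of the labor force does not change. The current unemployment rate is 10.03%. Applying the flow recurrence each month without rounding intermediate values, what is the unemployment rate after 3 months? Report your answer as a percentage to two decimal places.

Unemployment rate after three months ≈ 12.89%.

With a fixed labor force, u_{t+1} = u_t + s·(1−u_t) − f·u_t = u_t·(1−s−f) + s.
Here 1−s−f = 0.807 and s = 0.031.
u_1 = 0.100300 × 0.807 + 0.031 = 0.111942.
u_2 = 0.111942 × 0.807 + 0.031 = 0.121337.
u_3 = 0.121337 × 0.807 + 0.031 = 0.128919.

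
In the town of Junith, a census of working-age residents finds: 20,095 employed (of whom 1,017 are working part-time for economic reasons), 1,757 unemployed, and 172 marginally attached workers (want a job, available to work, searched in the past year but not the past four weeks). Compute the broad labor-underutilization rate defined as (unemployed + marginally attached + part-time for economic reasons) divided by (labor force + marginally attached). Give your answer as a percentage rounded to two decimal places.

Broad underutilization rate ≈ 13.38%.

Labor force = 20,095 + 1,757 = 21,852.
Numerator = 1,757 + 172 + 1,017 = 2,946.
Denominator = 21,852 + 172 = 22,024.
Broad rate = 2,946 / 22,024 = 13.38%.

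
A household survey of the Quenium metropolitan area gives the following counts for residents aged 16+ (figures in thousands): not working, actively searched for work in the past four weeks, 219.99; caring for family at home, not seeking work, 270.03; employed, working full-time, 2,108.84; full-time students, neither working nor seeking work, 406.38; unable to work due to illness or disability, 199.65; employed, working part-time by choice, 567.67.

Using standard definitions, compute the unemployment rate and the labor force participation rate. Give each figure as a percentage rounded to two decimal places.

Employed = 2,108.84 + 567.67 = 2,676.51 thousand.
Unemployed = 219.99 thousand.
Labor force = 2,676.51 + 219.99 = 2,896.50 thousand.
Not in labor force = 270.03 + 406.38 + 199.65 = 876.06 thousand (those not working and not actively searching are outside the labor force).
Civilian working-age population = 2,896.50 + 876.06 = 3,772.56 thousand.
Unemployment rate = 219.99 / 2,896.50 = 7.60%.
Labor force participation rate = 2,896.50 / 3,772.56 = 76.78%.

Unemployment rate ≈ 7.60%; labor force participation rate ≈ 76.78%.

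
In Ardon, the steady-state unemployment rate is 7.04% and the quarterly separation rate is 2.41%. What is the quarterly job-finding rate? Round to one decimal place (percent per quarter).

From u* = s/(s+f): f = s·(1−u)/u.
f = 2.41 × (1 − 0.0704) / 0.0704 = 2.2403 / 0.0704 ≈ 31.8% per quarter.

Job-finding rate ≈ 31.8% per quarter.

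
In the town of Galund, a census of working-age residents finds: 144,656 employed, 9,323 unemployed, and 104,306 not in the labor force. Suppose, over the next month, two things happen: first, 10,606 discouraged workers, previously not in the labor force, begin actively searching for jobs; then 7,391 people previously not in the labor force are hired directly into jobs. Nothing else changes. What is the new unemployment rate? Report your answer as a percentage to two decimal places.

New unemployment rate ≈ 11.59%.

Initially, labor force = 144,656 + 9,323 = 153,979, so u = 9,323/153,979 = 6.05%.
After the first change, unemployed and labor force both rise by 10,606 → E = 144,656, U = 19,929, labor force = 164,585.
After the second change, employed and labor force both rise by 7,391; unemployed unchanged → E = 152,047, U = 19,929, labor force = 171,976.
New unemployment rate = 19,929 / 171,976 = 11.59%.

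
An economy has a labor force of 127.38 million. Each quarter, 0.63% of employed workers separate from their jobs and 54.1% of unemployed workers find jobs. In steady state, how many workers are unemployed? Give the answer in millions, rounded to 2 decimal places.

About 1.47 million are unemployed in steady state.

Steady-state unemployment rate u* = s/(s+f) = 0.63/(0.63+54.1) = 0.011511.
Unemployed = u* × labor force = 0.011511 × 127.38 ≈ 1.47 million.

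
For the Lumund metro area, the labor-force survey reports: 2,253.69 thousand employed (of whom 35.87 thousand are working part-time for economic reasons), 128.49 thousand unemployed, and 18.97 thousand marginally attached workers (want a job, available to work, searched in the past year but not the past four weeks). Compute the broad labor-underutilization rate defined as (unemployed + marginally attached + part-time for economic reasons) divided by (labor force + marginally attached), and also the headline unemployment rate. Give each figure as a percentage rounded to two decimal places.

Broad underutilization rate ≈ 7.64%; headline unemployment rate ≈ 5.39%.

Labor force = 2,253.69 + 128.49 = 2,382.18 thousand.
Numerator = 128.49 + 18.97 + 35.87 = 183.33 thousand.
Denominator = 2,382.18 + 18.97 = 2,401.15 thousand.
Broad rate = 183.33 / 2,401.15 = 7.64%.
Headline unemployment rate = 128.49 / 2,382.18 = 5.39%.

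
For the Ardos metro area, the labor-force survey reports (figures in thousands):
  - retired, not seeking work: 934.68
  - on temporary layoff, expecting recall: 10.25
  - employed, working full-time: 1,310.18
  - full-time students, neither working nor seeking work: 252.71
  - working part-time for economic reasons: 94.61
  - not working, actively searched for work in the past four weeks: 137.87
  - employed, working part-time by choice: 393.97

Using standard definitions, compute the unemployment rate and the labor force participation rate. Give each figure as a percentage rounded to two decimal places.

Employed = 1,310.18 + 94.61 + 393.97 = 1,798.76 thousand (anyone who worked, including part-time for economic reasons, counts as employed).
Unemployed = 10.25 + 137.87 = 148.12 thousand (jobless and actively searching, or on temporary layoff).
Labor force = 1,798.76 + 148.12 = 1,946.88 thousand.
Not in labor force = 934.68 + 252.71 = 1,187.39 thousand (those not working and not actively searching are outside the labor force).
Civilian working-age population = 1,946.88 + 1,187.39 = 3,134.27 thousand.
Unemployment rate = 148.12 / 1,946.88 = 7.61%.
Labor force participation rate = 1,946.88 / 3,134.27 = 62.12%.

Unemployment rate ≈ 7.61%; labor force participation rate ≈ 62.12%.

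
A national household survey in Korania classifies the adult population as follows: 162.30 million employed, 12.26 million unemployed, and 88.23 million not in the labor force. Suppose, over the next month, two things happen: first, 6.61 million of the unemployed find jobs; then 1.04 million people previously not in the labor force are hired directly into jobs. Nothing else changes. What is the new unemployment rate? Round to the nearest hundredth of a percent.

New unemployment rate ≈ 3.22%.

Initially, labor force = 162.30 + 12.26 = 174.56 million, so u = 12.26/174.56 = 7.02%.
After the first change, unemployed falls and employed rises by 6.61; labor force unchanged → E = 168.91, U = 5.65, labor force = 174.56 million.
After the second change, employed and labor force both rise by 1.04; unemployed unchanged → E = 169.95, U = 5.65, labor force = 175.60 million.
New unemployment rate = 5.65 / 175.60 = 3.22%.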